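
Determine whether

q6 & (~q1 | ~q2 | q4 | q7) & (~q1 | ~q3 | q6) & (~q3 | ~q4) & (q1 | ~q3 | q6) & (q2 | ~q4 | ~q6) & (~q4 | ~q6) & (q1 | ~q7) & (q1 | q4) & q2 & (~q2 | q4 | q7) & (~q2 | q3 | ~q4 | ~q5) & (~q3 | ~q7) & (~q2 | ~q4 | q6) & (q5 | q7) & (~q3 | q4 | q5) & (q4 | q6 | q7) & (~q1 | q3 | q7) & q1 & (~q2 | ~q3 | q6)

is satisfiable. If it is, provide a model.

Unit clause (q6) forces q6 = True.
In (~q4 | ~q6) only ~q4 is left, so q4 = False.
In (q1 | q4) only q1 is left, so q1 = True.
Unit clause (q2) forces q2 = True.
In (~q2 | q4 | q7) only q7 is left, so q7 = True.
In (~q3 | ~q7) only ~q3 is left, so q3 = False.
Set q5 = True.
All clauses satisfied.

q1 = True, q2 = True, q3 = False, q4 = False, q5 = True, q6 = True, q7 = True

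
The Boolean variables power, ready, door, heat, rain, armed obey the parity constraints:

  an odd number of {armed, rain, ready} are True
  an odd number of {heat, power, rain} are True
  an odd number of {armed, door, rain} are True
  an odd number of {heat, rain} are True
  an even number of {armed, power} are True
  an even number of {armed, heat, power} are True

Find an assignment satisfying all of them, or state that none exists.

power = False, ready = False, door = False, heat = False, rain = True, armed = False

{armed, rain, ready}: 1 true → odd ✓
{heat, power, rain}: 1 true → odd ✓
{armed, door, rain}: 1 true → odd ✓
{heat, rain}: 1 true → odd ✓
{armed, power}: 0 true → even ✓
{armed, heat, power}: 0 true → even ✓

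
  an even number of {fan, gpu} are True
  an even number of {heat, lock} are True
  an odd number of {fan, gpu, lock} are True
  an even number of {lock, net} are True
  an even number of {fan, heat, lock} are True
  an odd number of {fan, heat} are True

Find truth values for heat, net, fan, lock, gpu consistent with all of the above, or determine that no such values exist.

heat = True, net = True, fan = False, lock = True, gpu = False

{fan, gpu}: 0 true → even ✓
{heat, lock}: 2 true → even ✓
{fan, gpu, lock}: 1 true → odd ✓
{lock, net}: 2 true → even ✓
{fan, heat, lock}: 2 true → even ✓
{fan, heat}: 1 true → odd ✓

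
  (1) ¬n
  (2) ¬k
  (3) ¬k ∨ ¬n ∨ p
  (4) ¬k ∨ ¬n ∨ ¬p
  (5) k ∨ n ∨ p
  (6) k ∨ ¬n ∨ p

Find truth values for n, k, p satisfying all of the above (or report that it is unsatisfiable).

Unit clause (¬n) forces n = False.
Unit clause (¬k) forces k = False.
In (k ∨ n ∨ p) only p is left, so p = True.
Check each clause:
  (¬n): ¬n holds.
  (¬k): ¬k holds.
  (¬k ∨ ¬n ∨ p): ¬k holds.
  (¬k ∨ ¬n ∨ ¬p): ¬k holds.
  (k ∨ n ∨ p): p holds.
  (k ∨ ¬n ∨ p): ¬n holds.
All clauses satisfied.

n: False, k: False, p: True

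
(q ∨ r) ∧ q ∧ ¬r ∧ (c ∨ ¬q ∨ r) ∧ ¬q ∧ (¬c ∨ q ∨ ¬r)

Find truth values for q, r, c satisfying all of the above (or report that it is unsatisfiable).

The formula is unsatisfiable.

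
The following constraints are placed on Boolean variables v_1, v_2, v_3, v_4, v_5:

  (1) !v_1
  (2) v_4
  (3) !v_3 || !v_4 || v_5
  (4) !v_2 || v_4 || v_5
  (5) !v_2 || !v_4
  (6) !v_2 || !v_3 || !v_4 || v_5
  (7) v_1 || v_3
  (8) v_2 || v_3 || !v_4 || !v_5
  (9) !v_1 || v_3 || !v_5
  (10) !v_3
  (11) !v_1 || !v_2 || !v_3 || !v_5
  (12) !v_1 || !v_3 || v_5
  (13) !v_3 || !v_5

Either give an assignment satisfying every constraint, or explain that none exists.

Unsatisfiable — no assignment works.

Case v_3 = True:
  Clause (!v_3) is falsified — contradiction.
Case v_3 = False:
  (!v_1) forces v_1 = False.
  Clause (v_1 || v_3) is falsified — contradiction.
Both cases fail, so the formula is unsatisfiable.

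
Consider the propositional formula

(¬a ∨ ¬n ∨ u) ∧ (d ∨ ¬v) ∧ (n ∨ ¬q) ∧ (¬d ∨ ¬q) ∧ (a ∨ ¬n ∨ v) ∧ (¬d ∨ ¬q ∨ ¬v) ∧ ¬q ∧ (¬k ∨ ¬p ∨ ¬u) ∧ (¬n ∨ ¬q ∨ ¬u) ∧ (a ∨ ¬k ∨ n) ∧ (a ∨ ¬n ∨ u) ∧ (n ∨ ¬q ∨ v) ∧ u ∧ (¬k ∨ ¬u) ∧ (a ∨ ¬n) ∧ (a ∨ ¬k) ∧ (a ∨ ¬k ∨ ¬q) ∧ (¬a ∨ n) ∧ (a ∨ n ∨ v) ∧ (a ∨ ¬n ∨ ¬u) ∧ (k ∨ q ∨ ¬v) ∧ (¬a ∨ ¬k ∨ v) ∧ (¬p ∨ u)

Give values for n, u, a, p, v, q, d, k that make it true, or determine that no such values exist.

Unit clause (¬q) forces q = False.
Unit clause (u) forces u = True.
In (¬k ∨ ¬u) only ¬k is left, so k = False.
In (k ∨ q ∨ ¬v) only ¬v is left, so v = False.
Try n = False:
  (¬a ∨ n) forces a = False.
  clause (a ∨ n ∨ v) is falsified — backtrack.
So n = True.
  then (a ∨ ¬n ∨ v) forces a = True.
Set p = True.
Set d = False.
All clauses satisfied.

n: True, u: True, a: True, p: True, v: False, q: False, d: False, k: False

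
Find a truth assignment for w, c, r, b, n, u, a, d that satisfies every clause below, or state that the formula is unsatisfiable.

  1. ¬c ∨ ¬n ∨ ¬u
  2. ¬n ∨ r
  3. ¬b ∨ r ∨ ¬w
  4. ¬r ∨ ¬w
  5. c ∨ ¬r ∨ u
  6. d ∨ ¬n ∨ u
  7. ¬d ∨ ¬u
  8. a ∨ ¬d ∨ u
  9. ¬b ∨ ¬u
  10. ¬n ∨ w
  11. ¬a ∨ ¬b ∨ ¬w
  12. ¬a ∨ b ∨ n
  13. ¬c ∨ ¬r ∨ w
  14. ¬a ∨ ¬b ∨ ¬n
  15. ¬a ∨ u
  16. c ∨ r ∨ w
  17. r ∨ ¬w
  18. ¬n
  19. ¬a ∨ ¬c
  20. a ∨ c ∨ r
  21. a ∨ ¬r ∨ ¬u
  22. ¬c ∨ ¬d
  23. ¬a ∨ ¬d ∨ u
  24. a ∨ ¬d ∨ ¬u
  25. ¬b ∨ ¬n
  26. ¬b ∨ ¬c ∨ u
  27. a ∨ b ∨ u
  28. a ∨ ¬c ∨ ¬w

w=F, c=T, r=F, b=F, n=F, u=T, a=F, d=F

Unit clause (¬n) forces n = False.
Try w = True:
  (¬r ∨ ¬w) forces r = False.
  clause (r ∨ ¬w) is falsified — backtrack.
So w = False.
Set c = True.
  then (¬c ∨ ¬r ∨ w) forces r = False.
  then (¬a ∨ ¬c) forces a = False.
  then (¬c ∨ ¬d) forces d = False.
Set b = False.
  then (a ∨ b ∨ u) forces u = True.
All clauses satisfied.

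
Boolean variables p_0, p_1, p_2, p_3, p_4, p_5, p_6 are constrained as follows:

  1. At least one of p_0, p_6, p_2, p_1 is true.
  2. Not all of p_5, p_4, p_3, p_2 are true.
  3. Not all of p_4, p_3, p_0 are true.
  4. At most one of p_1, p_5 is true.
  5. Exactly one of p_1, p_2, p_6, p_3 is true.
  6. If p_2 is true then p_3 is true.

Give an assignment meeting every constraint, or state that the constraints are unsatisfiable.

p_0 = True, p_1 = False, p_2 = False, p_3 = True, p_4 = False, p_5 = False, p_6 = False

  (1) {p_0, p_6, p_2, p_1}: 1 true — at least one ✓
  (2) {p_5, p_4, p_3, p_2}: 1/4 true — not all ✓
  (3) {p_4, p_3, p_0}: 2/3 true — not all ✓
  (4) {p_1, p_5}: 0 true — at most one ✓
  (5) {p_1, p_2, p_6, p_3}: 1 true — exactly one ✓
  (6) p_2=F ⇒ p_3: vacuous ✓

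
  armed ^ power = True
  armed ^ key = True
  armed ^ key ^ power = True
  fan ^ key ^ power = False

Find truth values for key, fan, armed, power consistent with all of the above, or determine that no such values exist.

key=F, fan=F, armed=T, power=F

armed ^ power = T ^ F = True ✓
armed ^ key = T ^ F = True ✓
armed ^ key ^ power = T ^ F ^ F = True ✓
fan ^ key ^ power = F ^ F ^ F = False ✓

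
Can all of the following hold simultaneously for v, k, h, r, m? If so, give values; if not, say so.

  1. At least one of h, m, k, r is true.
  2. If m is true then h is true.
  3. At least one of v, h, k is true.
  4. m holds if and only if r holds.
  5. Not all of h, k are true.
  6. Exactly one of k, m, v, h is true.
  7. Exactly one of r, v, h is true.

v: False, k: False, h: True, r: False, m: False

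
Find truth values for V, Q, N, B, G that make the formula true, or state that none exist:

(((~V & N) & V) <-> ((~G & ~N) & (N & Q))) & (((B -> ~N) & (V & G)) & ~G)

Case G = True: the conjunct ~G is False.
Case G = False: the conjunct G is False.
Both cases fail — unsatisfiable.

UNSATISFIABLE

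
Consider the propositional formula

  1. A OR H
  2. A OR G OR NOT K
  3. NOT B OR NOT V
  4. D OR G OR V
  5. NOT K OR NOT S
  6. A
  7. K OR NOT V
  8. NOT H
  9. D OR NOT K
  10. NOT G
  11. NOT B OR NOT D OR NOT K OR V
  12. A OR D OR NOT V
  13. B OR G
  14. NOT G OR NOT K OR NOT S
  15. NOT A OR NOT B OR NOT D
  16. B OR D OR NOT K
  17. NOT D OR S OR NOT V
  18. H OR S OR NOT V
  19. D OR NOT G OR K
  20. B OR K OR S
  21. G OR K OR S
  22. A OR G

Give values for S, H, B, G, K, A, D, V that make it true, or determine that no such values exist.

Unsatisfiable — no assignment works.

Case H = True:
  Clause (NOT H) is falsified — contradiction.
Case H = False:
  (A OR H) forces A = True.
  (NOT G) forces G = False.
  (B OR G) forces B = True.
  (NOT B OR NOT V) forces V = False.
  (D OR G OR V) forces D = True.
  Clause (NOT A OR NOT B OR NOT D) is falsified — contradiction.
Both cases fail, so the formula is unsatisfiable.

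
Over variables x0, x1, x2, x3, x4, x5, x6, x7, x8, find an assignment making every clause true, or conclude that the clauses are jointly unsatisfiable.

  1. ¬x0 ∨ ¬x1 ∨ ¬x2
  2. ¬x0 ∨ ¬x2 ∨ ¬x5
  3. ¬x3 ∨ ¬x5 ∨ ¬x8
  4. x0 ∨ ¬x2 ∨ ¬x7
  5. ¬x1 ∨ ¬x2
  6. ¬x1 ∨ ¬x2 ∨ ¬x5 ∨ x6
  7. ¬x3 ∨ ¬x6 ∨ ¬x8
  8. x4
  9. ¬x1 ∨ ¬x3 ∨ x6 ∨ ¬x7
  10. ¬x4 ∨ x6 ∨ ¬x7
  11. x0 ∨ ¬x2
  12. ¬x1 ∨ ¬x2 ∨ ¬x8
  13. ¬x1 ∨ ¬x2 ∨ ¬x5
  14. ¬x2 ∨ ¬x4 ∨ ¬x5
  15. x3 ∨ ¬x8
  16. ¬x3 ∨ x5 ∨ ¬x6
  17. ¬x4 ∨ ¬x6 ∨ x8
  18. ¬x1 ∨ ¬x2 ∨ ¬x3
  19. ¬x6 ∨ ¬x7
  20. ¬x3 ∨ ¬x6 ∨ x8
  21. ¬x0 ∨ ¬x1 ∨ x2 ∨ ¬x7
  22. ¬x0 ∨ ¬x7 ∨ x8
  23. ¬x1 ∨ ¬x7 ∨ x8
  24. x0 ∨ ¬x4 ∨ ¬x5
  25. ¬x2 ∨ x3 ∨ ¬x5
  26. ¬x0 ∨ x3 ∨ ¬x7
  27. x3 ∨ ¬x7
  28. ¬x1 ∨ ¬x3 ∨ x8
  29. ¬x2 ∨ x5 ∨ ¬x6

x0: False; x1: False; x2: False; x3: False; x4: True; x5: False; x6: False; x7: False; x8: False

Unit clause (x4) forces x4 = True.
Set x0 = False.
  then (x0 ∨ ¬x2) forces x2 = False.
  then (x0 ∨ ¬x4 ∨ ¬x5) forces x5 = False.
Set x1 = False.
Set x3 = False.
  then (x3 ∨ ¬x8) forces x8 = False.
  then (¬x4 ∨ ¬x6 ∨ x8) forces x6 = False.
  then (x3 ∨ ¬x7) forces x7 = False.
All clauses satisfied.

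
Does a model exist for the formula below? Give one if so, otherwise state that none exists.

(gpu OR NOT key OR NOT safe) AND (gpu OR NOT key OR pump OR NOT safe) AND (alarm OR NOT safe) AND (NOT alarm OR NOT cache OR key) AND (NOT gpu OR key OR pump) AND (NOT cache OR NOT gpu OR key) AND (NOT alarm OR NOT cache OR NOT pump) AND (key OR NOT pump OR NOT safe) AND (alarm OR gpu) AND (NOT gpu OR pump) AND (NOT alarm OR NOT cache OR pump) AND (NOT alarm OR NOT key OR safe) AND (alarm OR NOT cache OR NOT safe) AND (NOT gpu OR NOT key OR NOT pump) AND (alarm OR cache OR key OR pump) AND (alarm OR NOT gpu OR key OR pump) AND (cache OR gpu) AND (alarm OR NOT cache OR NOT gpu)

gpu=T, cache=F, alarm=T, safe=F, key=F, pump=T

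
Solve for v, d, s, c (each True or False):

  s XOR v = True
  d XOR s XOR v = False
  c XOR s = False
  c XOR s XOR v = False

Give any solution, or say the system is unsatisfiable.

v: False, d: True, s: True, c: True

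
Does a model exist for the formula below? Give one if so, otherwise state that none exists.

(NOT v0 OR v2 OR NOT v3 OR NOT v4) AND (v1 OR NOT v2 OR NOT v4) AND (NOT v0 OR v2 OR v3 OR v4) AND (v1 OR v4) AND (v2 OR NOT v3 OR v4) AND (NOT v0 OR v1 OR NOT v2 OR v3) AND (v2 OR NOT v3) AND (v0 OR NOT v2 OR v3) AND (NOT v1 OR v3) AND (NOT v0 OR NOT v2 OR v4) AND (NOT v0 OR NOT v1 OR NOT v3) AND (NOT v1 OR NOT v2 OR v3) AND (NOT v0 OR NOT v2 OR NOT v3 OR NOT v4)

v0=F; v1=F; v2=F; v3=F; v4=T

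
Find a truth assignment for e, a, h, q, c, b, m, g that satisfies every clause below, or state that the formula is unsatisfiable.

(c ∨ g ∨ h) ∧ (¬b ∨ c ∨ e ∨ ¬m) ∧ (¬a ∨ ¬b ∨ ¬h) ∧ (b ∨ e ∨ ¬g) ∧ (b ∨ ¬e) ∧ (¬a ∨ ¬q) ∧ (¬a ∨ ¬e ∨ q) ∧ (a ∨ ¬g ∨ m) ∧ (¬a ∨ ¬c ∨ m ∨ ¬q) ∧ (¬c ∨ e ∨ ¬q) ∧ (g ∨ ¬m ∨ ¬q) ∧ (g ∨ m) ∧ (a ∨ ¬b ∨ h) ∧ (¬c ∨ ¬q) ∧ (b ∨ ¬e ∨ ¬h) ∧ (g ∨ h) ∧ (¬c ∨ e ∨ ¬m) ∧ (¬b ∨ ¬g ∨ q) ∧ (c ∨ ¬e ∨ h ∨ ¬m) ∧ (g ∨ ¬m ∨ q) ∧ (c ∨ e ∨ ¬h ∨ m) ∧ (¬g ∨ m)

e = True, a = False, h = True, q = True, c = False, b = True, m = True, g = True

Set e = True.
  then (b ∨ ¬e) forces b = True.
Try a = True:
  (¬a ∨ ¬b ∨ ¬h) forces h = False.
  (¬a ∨ ¬q) forces q = False.
  clause (¬a ∨ ¬e ∨ q) is falsified — backtrack.
So a = False.
  then (a ∨ ¬b ∨ h) forces h = True.
Set q = True.
  then (¬c ∨ ¬q) forces c = False.
Try m = False:
  (a ∨ ¬g ∨ m) forces g = False.
  clause (g ∨ m) is falsified — backtrack.
So m = True.
  then (g ∨ ¬m ∨ ¬q) forces g = True.
All clauses satisfied.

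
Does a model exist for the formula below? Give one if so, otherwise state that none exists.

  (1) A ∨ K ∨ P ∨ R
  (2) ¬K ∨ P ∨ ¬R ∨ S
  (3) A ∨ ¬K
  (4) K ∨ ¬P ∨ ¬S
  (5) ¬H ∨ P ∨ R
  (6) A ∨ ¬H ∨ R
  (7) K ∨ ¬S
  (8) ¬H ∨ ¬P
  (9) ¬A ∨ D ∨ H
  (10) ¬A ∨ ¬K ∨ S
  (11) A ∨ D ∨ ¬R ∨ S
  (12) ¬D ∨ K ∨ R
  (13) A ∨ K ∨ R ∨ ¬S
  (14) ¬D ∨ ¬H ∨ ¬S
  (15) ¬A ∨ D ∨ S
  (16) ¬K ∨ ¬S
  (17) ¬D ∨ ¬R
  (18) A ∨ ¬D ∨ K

P = True, K = False, D = False, H = False, R = False, A = False, S = False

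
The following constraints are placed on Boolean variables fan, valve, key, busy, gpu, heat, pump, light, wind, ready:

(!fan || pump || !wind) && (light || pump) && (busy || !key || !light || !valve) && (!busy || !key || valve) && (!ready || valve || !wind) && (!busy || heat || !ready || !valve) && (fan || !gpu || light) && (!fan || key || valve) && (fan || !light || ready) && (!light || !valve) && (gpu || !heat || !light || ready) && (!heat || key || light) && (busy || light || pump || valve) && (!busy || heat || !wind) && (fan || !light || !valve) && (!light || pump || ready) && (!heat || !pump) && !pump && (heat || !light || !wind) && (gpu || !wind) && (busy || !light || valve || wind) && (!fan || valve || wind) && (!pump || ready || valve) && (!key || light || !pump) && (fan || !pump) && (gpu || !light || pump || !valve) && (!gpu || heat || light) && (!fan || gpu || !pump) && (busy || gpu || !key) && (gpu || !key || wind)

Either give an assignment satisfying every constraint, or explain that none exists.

fan = False, valve = False, key = False, busy = True, gpu = True, heat = True, pump = False, light = True, wind = False, ready = True

Unit clause (!pump) forces pump = False.
In (light || pump) only light is left, so light = True.
In (!light || !valve) only !valve is left, so valve = False.
In (!light || pump || ready) only ready is left, so ready = True.
In (!ready || valve || !wind) only !wind is left, so wind = False.
In (busy || !light || valve || wind) only busy is left, so busy = True.
In (!fan || valve || wind) only !fan is left, so fan = False.
In (!busy || !key || valve) only !key is left, so key = False.
Set gpu = True.
Set heat = True.
All clauses satisfied.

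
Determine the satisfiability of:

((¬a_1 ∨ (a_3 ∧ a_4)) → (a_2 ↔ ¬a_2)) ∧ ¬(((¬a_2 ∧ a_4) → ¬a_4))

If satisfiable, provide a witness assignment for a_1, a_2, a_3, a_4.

a_1: True; a_2: False; a_3: False; a_4: True

  (¬a_1 ∨ (a_3 ∧ a_4)) → (a_2 ↔ ¬a_2) = True
    ¬a_1 ∨ (a_3 ∧ a_4) = False
      ¬a_1 = False
      a_3 ∧ a_4 = False
    a_2 ↔ ¬a_2 = False
      ¬a_2 = True
  ¬(((¬a_2 ∧ a_4) → ¬a_4)) = True
    (¬a_2 ∧ a_4) → ¬a_4 = False
      ¬a_2 ∧ a_4 = True
        ¬a_2 = True
      ¬a_4 = False
Both conjuncts True, so the formula holds.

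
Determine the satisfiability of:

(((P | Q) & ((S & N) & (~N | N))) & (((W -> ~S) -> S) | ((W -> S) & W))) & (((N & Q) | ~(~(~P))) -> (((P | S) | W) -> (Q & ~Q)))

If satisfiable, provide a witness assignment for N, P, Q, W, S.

N = True; P = True; Q = False; W = False; S = True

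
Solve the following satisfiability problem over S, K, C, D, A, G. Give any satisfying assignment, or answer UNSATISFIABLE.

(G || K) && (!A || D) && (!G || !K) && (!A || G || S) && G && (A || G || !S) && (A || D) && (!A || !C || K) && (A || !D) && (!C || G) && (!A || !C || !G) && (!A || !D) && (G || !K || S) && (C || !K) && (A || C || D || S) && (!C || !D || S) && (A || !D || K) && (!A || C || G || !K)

Case D = True:
  (G) forces G = True.
  (!G || !K) forces K = False.
  (A || !D) forces A = True.
  Clause (!A || !D) is falsified — contradiction.
Case D = False:
  (!A || D) forces A = False.
  Clause (A || D) is falsified — contradiction.
Both cases fail, so the formula is unsatisfiable.

Unsatisfiable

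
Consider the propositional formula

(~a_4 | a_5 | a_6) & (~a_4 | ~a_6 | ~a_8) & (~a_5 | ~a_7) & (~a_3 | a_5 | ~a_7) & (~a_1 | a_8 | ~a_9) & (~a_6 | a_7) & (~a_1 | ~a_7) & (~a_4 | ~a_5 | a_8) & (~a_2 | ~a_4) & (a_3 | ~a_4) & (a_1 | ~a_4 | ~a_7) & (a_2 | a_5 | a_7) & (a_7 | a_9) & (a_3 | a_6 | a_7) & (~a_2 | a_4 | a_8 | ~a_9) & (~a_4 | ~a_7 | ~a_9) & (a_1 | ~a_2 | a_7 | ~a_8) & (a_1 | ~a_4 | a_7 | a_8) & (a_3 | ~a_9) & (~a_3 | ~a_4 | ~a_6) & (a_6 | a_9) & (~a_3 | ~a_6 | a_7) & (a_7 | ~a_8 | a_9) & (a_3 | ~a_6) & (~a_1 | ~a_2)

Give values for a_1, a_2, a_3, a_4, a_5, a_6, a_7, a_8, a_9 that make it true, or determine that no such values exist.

Set a_1 = True.
  then (~a_1 | ~a_7) forces a_7 = False.
  then (a_7 | a_9) forces a_9 = True.
  then (a_3 | ~a_9) forces a_3 = True.
  then (~a_3 | ~a_6 | a_7) forces a_6 = False.
  then (~a_1 | ~a_2) forces a_2 = False.
  then (~a_1 | a_8 | ~a_9) forces a_8 = True.
  then (a_2 | a_5 | a_7) forces a_5 = True.
Set a_4 = False.
All clauses satisfied.

a_1 = True, a_2 = False, a_3 = True, a_4 = False, a_5 = True, a_6 = False, a_7 = False, a_8 = True, a_9 = True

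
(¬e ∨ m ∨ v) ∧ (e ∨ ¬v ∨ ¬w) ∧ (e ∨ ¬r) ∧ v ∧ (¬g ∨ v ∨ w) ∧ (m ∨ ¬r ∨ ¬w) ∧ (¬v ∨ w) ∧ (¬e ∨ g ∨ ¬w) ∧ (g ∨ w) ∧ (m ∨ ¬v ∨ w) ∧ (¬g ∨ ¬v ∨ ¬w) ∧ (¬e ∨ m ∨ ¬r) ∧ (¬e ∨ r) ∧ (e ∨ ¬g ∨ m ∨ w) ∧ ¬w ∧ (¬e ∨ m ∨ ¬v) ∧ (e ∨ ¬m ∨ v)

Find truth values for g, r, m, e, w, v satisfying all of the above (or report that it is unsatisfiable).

Case w = True:
  Clause (¬w) is falsified — contradiction.
Case w = False:
  (v) forces v = True.
  Clause (¬v ∨ w) is falsified — contradiction.
Both cases fail, so the formula is unsatisfiable.

No satisfying assignment exists.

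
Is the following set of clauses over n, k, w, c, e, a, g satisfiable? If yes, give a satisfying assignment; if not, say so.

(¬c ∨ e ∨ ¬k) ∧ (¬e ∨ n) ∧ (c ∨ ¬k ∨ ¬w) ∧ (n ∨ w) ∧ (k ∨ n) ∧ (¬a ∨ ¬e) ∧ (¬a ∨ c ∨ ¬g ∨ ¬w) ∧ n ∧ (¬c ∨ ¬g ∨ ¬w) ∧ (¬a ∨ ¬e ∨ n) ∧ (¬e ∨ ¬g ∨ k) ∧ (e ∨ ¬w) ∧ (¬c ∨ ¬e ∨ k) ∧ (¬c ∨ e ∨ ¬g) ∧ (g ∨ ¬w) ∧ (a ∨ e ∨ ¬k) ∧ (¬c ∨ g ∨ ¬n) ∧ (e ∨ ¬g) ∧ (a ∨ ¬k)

n = True, k = False, w = False, c = False, e = True, a = False, g = False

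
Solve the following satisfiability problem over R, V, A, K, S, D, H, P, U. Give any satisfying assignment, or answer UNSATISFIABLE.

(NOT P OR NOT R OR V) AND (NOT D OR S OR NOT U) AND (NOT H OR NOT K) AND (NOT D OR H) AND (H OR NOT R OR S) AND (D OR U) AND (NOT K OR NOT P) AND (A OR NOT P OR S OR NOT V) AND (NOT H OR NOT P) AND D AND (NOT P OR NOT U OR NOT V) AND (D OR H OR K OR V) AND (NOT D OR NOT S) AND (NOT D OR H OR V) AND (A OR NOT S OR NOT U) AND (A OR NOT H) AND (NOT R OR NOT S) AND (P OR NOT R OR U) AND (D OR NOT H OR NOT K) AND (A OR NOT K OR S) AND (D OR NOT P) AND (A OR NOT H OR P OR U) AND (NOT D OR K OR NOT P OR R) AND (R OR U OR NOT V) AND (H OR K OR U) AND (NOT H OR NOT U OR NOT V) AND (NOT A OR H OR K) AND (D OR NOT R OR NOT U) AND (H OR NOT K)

Unit clause (D) forces D = True.
In (NOT D OR NOT S) only NOT S is left, so S = False.
In (NOT D OR S OR NOT U) only NOT U is left, so U = False.
In (NOT D OR H) only H is left, so H = True.
In (NOT H OR NOT P) only NOT P is left, so P = False.
In (A OR NOT H) only A is left, so A = True.
In (P OR NOT R OR U) only NOT R is left, so R = False.
In (R OR U OR NOT V) only NOT V is left, so V = False.
In (NOT H OR NOT K) only NOT K is left, so K = False.
All clauses satisfied.

R: False, V: False, A: True, K: False, S: False, D: True, H: True, P: False, U: False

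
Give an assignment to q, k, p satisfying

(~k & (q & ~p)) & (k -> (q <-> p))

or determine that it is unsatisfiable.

q = True, k = False, p = False

  ~k & (q & ~p) = True
    ~k = True
    q & ~p = True
      ~p = True
  k -> (q <-> p) = True
    q <-> p = False
Both conjuncts True, so the formula holds.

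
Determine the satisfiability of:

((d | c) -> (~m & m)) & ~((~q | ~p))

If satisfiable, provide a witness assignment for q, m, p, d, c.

q=T, m=F, p=T, d=F, c=F

  (d | c) -> (~m & m) = True
    d | c = False
    ~m & m = False
      ~m = True
  ~((~q | ~p)) = True
    ~q | ~p = False
      ~q = False
      ~p = False
Both conjuncts True, so the formula holds.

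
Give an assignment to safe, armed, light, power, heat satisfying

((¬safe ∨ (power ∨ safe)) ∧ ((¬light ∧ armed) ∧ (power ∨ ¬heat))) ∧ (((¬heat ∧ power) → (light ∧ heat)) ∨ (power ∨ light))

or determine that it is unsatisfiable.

safe: True, armed: True, light: False, power: False, heat: False

  (¬safe ∨ (power ∨ safe)) ∧ ((¬light ∧ armed) ∧ (power ∨ ¬heat)) = True
    ¬safe ∨ (power ∨ safe) = True
      ¬safe = False
      power ∨ safe = True
    (¬light ∧ armed) ∧ (power ∨ ¬heat) = True
      ¬light ∧ armed = True
        ¬light = True
      power ∨ ¬heat = True
        ¬heat = True
  ((¬heat ∧ power) → (light ∧ heat)) ∨ (power ∨ light) = True
    (¬heat ∧ power) → (light ∧ heat) = True
      ¬heat ∧ power = False
        ¬heat = True
      light ∧ heat = False
    power ∨ light = False
Both conjuncts True, so the formula holds.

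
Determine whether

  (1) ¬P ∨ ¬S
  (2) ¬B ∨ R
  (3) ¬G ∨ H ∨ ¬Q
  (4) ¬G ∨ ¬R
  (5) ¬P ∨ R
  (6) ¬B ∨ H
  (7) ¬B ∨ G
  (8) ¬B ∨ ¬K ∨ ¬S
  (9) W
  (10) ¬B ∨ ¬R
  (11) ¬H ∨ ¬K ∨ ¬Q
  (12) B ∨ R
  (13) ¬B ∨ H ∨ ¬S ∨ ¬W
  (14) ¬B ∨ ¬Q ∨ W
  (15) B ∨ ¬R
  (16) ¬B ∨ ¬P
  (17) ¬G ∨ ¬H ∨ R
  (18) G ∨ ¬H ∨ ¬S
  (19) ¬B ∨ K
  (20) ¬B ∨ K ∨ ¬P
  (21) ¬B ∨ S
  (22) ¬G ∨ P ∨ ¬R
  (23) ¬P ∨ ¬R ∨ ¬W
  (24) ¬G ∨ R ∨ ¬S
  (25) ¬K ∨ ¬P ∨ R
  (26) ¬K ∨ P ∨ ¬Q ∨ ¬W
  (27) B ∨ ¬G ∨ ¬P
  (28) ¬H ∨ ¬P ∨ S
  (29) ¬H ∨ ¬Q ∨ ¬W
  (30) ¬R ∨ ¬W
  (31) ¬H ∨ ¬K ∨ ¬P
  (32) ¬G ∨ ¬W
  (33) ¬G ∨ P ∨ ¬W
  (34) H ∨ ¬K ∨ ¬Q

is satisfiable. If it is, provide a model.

Case W = True:
  (¬R ∨ ¬W) forces R = False.
  (¬B ∨ R) forces B = False.
  Clause (B ∨ R) is falsified — contradiction.
Case W = False:
  Clause (W) is falsified — contradiction.
Both cases fail, so the formula is unsatisfiable.

The formula is unsatisfiable.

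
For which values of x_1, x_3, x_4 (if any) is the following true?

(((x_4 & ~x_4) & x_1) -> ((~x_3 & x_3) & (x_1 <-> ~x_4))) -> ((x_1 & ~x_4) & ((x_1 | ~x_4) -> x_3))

x_1: True, x_3: True, x_4: False

  (((x_4 & ~x_4) & x_1) -> ((~x_3 & x_3) & (x_1 <-> ~x_4))) -> ((x_1 & ~x_4) & ((x_1 | ~x_4) -> x_3)) = True
    ((x_4 & ~x_4) & x_1) -> ((~x_3 & x_3) & (x_1 <-> ~x_4)) = True
      (x_4 & ~x_4) & x_1 = False
        x_4 & ~x_4 = False
          ~x_4 = True
      (~x_3 & x_3) & (x_1 <-> ~x_4) = False
        ~x_3 & x_3 = False
          ~x_3 = False
        x_1 <-> ~x_4 = True
          ~x_4 = True
    (x_1 & ~x_4) & ((x_1 | ~x_4) -> x_3) = True
      x_1 & ~x_4 = True
        ~x_4 = True
      (x_1 | ~x_4) -> x_3 = True
        x_1 | ~x_4 = True
          ~x_4 = True
The formula evaluates to True.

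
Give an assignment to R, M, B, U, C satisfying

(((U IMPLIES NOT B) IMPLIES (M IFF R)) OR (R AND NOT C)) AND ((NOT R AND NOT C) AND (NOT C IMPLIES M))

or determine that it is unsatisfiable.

R: False, M: True, B: True, U: True, C: False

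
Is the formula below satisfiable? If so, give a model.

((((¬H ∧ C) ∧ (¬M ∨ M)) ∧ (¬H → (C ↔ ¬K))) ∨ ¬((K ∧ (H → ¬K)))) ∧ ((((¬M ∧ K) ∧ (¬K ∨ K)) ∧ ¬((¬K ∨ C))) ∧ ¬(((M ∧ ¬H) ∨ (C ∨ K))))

Case K = True: the conjunct ¬(((M ∧ ¬H) ∨ (C ∨ K))) becomes ¬(((M ∧ ¬H) ∨ True)) = False.
Case K = False: the conjunct K is False.
Both cases fail — unsatisfiable.

Unsatisfiable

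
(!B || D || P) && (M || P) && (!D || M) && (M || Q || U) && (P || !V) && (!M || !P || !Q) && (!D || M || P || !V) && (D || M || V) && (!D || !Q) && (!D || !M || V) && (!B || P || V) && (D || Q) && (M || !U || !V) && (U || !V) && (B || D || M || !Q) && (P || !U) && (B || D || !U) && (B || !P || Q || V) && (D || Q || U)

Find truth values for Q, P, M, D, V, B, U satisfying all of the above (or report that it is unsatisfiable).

Q=F, P=T, M=T, D=T, V=T, B=F, U=T

Set Q = False.
  then (D || Q) forces D = True.
  then (!D || M) forces M = True.
  then (!D || !M || V) forces V = True.
  then (U || !V) forces U = True.
  then (P || !U) forces P = True.
Set B = False.
All clauses satisfied.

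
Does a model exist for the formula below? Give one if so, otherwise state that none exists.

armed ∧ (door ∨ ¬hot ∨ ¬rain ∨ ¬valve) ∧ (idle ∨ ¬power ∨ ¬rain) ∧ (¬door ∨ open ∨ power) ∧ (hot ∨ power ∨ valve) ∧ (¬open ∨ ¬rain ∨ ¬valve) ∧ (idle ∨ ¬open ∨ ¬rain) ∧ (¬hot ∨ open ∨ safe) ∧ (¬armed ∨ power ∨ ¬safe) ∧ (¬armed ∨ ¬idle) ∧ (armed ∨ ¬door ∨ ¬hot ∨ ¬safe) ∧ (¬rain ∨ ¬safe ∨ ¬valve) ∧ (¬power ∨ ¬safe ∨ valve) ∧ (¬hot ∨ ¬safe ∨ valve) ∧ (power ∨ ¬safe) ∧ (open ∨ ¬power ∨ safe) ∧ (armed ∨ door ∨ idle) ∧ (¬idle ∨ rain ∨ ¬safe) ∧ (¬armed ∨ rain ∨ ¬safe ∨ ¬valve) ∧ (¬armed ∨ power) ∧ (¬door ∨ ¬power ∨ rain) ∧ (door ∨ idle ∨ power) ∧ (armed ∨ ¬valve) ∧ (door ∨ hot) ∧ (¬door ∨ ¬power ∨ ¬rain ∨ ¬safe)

Unit clause (armed) forces armed = True.
In (¬armed ∨ ¬idle) only ¬idle is left, so idle = False.
In (¬armed ∨ power) only power is left, so power = True.
In (idle ∨ ¬power ∨ ¬rain) only ¬rain is left, so rain = False.
In (¬door ∨ ¬power ∨ rain) only ¬door is left, so door = False.
In (door ∨ hot) only hot is left, so hot = True.
Set valve = False.
  then (¬power ∨ ¬safe ∨ valve) forces safe = False.
  then (open ∨ ¬power ∨ safe) forces open = True.
All clauses satisfied.

armed = True; valve = False; safe = False; power = True; door = False; hot = True; rain = False; open = True; idle = False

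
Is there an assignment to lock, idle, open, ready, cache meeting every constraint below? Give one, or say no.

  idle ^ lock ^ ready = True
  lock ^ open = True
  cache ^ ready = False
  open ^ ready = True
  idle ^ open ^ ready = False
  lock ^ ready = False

lock=T; idle=T; open=F; ready=T; cache=T

idle ^ lock ^ ready = T ^ T ^ T = True ✓
lock ^ open = T ^ F = True ✓
cache ^ ready = T ^ T = False ✓
open ^ ready = F ^ T = True ✓
idle ^ open ^ ready = T ^ F ^ T = False ✓
lock ^ ready = T ^ T = False ✓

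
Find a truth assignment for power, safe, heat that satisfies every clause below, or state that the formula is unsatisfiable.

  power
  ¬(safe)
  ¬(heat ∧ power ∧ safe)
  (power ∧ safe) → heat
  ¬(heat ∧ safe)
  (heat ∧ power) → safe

Unit clause (¬safe) forces safe = False.
Unit clause (power) forces power = True.
In (¬heat ∨ ¬power ∨ safe) only ¬heat is left, so heat = False.
Check each clause:
  (¬safe): ¬safe holds.
  (power): power holds.
  (¬heat ∨ ¬power ∨ ¬safe): ¬heat holds.
  (heat ∨ ¬power ∨ ¬safe): ¬safe holds.
  (¬heat ∨ ¬safe): ¬heat holds.
  (¬heat ∨ ¬power ∨ safe): ¬heat holds.
All clauses satisfied.

power: True; safe: False; heat: False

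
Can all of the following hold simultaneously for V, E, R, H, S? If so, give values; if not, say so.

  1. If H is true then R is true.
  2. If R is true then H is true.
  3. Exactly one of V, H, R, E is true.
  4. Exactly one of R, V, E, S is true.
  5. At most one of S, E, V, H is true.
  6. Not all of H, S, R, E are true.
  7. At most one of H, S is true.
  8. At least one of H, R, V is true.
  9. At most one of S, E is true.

V: True, E: False, R: False, H: False, S: False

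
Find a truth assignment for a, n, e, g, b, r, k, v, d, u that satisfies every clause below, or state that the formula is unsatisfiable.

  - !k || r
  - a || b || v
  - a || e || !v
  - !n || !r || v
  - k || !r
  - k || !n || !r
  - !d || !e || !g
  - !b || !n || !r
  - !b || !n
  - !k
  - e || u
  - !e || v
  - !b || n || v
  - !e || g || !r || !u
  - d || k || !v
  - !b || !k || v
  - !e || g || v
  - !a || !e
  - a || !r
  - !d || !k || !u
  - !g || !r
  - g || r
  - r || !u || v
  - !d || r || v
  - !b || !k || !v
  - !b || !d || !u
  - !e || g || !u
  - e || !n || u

a: True, n: False, e: False, g: True, b: False, r: False, k: False, v: True, d: True, u: True

Unit clause (!k) forces k = False.
In (k || !r) only !r is left, so r = False.
In (g || r) only g is left, so g = True.
Set a = True.
  then (!a || !e) forces e = False.
  then (e || u) forces u = True.
  then (r || !u || v) forces v = True.
  then (d || k || !v) forces d = True.
  then (!b || !d || !u) forces b = False.
Set n = False.
All clauses satisfied.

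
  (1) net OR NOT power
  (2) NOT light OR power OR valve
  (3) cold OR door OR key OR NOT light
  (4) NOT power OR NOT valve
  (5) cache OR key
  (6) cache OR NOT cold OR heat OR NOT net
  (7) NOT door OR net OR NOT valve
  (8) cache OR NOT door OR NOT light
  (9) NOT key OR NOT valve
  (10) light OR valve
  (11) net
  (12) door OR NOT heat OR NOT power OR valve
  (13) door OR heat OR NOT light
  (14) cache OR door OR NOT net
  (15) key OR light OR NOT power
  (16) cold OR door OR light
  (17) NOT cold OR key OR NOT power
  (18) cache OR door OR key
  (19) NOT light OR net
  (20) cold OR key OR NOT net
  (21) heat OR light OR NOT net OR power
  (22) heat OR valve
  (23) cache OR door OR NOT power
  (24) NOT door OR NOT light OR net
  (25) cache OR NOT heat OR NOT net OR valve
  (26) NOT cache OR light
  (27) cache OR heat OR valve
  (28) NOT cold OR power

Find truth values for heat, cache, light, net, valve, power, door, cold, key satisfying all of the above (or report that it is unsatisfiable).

heat: True, cache: True, light: True, net: True, valve: False, power: True, door: True, cold: False, key: True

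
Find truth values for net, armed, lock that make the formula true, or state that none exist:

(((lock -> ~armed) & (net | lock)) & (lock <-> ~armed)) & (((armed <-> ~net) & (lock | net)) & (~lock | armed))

Case lock = True: the formula simplifies to (~armed & ~armed) & ((armed <-> ~net) & armed).
  armed = True: the conjunct ~armed is False.
  armed = False: the conjunct armed is False.
Case lock = False: the formula simplifies to (net & armed) & ((armed <-> ~net) & net).
  net = True: simplifies to armed & ~armed.
    armed = True: the conjunct ~armed is False.
    armed = False: the conjunct armed is False.
  net = False: the conjunct net is False.
Both cases fail — unsatisfiable.

The formula is unsatisfiable.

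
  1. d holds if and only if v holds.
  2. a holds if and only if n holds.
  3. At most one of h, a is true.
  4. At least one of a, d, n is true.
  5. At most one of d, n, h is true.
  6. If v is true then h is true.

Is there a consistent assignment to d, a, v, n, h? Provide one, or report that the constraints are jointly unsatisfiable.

d = False, a = True, v = False, n = True, h = False

  (1) d=F, v=F — same ✓
  (2) a=T, n=T — same ✓
  (3) {h, a}: 1 true — at most one ✓
  (4) {a, d, n}: 2 true — at least one ✓
  (5) {d, n, h}: 1 true — at most one ✓
  (6) v=F ⇒ h: vacuous ✓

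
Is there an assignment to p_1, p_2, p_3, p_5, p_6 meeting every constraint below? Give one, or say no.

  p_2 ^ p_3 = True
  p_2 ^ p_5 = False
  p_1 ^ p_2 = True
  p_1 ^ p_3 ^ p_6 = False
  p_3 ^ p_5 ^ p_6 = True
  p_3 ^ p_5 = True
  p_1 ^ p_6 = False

p_1 = False; p_2 = True; p_3 = False; p_5 = True; p_6 = False

p_2 ^ p_3 = T ^ F = True ✓
p_2 ^ p_5 = T ^ T = False ✓
p_1 ^ p_2 = F ^ T = True ✓
p_1 ^ p_3 ^ p_6 = F ^ F ^ F = False ✓
p_3 ^ p_5 ^ p_6 = F ^ T ^ F = True ✓
p_3 ^ p_5 = F ^ T = True ✓
p_1 ^ p_6 = F ^ F = False ✓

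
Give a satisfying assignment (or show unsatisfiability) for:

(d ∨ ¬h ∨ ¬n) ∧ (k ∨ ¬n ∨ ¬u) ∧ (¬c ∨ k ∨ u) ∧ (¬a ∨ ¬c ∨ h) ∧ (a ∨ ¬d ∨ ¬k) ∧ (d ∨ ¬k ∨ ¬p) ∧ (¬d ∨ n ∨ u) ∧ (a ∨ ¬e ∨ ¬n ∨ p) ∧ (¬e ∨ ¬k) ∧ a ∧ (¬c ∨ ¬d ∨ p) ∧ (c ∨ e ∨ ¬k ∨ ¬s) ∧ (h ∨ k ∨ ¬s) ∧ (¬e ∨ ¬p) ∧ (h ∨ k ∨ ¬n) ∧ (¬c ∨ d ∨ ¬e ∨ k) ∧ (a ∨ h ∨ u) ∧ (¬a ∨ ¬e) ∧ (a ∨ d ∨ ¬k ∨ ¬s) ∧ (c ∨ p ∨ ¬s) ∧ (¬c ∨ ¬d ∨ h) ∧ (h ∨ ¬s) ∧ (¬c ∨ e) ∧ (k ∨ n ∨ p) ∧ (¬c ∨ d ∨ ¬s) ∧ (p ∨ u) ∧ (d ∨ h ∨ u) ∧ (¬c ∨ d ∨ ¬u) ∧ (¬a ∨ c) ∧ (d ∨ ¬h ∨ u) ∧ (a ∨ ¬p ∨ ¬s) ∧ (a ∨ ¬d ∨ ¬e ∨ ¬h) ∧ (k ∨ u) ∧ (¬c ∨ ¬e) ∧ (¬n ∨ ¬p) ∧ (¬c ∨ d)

Unsatisfiable

Case a = True:
  (¬a ∨ ¬e) forces e = False.
  (¬c ∨ e) forces c = False.
  Clause (¬a ∨ c) is falsified — contradiction.
Case a = False:
  Clause (a) is falsified — contradiction.
Both cases fail, so the formula is unsatisfiable.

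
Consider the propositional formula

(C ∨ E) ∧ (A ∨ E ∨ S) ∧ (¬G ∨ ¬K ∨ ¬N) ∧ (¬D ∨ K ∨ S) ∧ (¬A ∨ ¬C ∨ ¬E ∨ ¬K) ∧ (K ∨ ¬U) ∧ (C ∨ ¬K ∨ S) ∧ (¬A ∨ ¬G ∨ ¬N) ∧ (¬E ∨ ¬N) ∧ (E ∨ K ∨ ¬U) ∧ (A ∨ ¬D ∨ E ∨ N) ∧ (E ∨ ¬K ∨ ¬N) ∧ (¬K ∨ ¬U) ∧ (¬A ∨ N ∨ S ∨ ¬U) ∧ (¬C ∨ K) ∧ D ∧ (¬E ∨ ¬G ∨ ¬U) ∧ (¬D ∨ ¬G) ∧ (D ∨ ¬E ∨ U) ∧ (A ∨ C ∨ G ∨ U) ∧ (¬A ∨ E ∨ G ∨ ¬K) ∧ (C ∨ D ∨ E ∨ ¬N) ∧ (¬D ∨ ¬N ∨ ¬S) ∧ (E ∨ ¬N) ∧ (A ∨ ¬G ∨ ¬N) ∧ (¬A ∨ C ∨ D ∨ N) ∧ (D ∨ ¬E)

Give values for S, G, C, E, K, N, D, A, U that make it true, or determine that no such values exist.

S = True, G = False, C = True, E = True, K = True, N = False, D = True, A = False, U = False

Unit clause (D) forces D = True.
In (¬D ∨ ¬G) only ¬G is left, so G = False.
Set S = True.
  then (¬D ∨ ¬N ∨ ¬S) forces N = False.
Set C = True.
  then (¬C ∨ K) forces K = True.
  then (¬K ∨ ¬U) forces U = False.
Try E = False:
  (A ∨ ¬D ∨ E ∨ N) forces A = True.
  clause (¬A ∨ E ∨ G ∨ ¬K) is falsified — backtrack.
So E = True.
  then (¬A ∨ ¬C ∨ ¬E ∨ ¬K) forces A = False.
All clauses satisfied.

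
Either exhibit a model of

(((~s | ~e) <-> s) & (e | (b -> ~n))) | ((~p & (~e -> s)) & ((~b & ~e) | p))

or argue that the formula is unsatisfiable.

e: False, s: True, n: False, p: True, b: False

  (((~s | ~e) <-> s) & (e | (b -> ~n))) | ((~p & (~e -> s)) & ((~b & ~e) | p)) = True
    ((~s | ~e) <-> s) & (e | (b -> ~n)) = True
      (~s | ~e) <-> s = True
        ~s | ~e = True
          ~s = False
          ~e = True
      e | (b -> ~n) = True
        b -> ~n = True
          ~n = True
    (~p & (~e -> s)) & ((~b & ~e) | p) = False
      ~p & (~e -> s) = False
        ~p = False
        ~e -> s = True
          ~e = True
      (~b & ~e) | p = True
        ~b & ~e = True
          ~b = True
          ~e = True
The formula evaluates to True.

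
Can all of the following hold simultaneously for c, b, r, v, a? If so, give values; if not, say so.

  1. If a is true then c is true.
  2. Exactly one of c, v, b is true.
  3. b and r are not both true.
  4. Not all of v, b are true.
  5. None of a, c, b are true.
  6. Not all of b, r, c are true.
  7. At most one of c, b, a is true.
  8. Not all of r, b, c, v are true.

c: False, b: False, r: True, v: True, a: False

  (1) a=F ⇒ c: vacuous ✓
  (2) {c, v, b}: 1 true — exactly one ✓
  (3) b=F, r=T — not both ✓
  (4) {v, b}: 1/2 true — not all ✓
  (5) {a, c, b}: 0 true — none ✓
  (6) {b, r, c}: 1/3 true — not all ✓
  (7) {c, b, a}: 0 true — at most one ✓
  (8) {r, b, c, v}: 2/4 true — not all ✓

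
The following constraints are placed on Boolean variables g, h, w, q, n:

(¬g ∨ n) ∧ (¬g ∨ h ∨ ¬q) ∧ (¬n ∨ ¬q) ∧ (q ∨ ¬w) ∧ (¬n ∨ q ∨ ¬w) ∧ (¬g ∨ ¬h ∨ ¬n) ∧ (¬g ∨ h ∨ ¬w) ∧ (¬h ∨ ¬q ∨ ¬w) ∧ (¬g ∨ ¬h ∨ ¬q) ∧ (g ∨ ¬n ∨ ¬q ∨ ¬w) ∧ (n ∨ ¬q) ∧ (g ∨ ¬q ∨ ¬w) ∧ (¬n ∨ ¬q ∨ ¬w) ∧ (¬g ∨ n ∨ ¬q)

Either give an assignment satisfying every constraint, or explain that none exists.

g=F, h=F, w=F, q=F, n=F

Set g = False.
Set h = False.
Set w = False.
Try q = True:
  (¬n ∨ ¬q) forces n = False.
  clause (n ∨ ¬q) is falsified — backtrack.
So q = False.
Set n = False.
All clauses satisfied.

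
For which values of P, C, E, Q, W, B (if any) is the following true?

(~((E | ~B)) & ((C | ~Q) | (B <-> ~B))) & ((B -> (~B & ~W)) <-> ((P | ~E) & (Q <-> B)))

P = True, C = True, E = False, Q = False, W = False, B = True

  ~((E | ~B)) & ((C | ~Q) | (B <-> ~B)) = True
    ~((E | ~B)) = True
      E | ~B = False
        ~B = False
    (C | ~Q) | (B <-> ~B) = True
      C | ~Q = True
        ~Q = True
      B <-> ~B = False
        ~B = False
  (B -> (~B & ~W)) <-> ((P | ~E) & (Q <-> B)) = True
    B -> (~B & ~W) = False
      ~B & ~W = False
        ~B = False
        ~W = True
    (P | ~E) & (Q <-> B) = False
      P | ~E = True
        ~E = True
      Q <-> B = False
Both conjuncts True, so the formula holds.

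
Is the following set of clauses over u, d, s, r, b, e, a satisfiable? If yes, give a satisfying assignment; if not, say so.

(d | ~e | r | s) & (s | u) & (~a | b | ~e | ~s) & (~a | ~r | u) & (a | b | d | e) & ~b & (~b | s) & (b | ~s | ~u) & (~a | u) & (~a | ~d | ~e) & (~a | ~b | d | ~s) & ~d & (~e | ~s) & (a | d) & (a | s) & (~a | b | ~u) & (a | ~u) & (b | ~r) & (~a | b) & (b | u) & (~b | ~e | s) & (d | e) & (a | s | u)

Case d = True:
  Clause (~d) is falsified — contradiction.
Case d = False:
  (~b) forces b = False.
  (a | d) forces a = True.
  Clause (~a | b) is falsified — contradiction.
Both cases fail, so the formula is unsatisfiable.

Unsatisfiable — no assignment works.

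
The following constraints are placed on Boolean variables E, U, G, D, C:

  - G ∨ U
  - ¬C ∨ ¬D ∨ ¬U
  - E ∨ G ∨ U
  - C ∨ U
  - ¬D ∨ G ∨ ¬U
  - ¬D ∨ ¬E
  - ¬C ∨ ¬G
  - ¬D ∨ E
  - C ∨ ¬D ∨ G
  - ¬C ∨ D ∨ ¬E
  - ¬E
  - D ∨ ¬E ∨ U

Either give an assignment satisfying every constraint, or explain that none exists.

Unit clause (¬E) forces E = False.
In (¬D ∨ E) only ¬D is left, so D = False.
Try U = False:
  (G ∨ U) forces G = True.
  (C ∨ U) forces C = True.
  clause (¬C ∨ ¬G) is falsified — backtrack.
So U = True.
Set G = False.
Set C = True.
All clauses satisfied.

E = False, U = True, G = False, D = False, C = True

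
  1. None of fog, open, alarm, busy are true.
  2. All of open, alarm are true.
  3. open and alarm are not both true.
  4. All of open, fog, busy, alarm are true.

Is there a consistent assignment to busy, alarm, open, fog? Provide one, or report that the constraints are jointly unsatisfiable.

Case busy = True:
  Constraint (1) is violated (busy=T) — contradiction.
Case busy = False:
  Constraint (4) is violated (busy=F) — contradiction.
Both cases fail — unsatisfiable.

No satisfying assignment exists.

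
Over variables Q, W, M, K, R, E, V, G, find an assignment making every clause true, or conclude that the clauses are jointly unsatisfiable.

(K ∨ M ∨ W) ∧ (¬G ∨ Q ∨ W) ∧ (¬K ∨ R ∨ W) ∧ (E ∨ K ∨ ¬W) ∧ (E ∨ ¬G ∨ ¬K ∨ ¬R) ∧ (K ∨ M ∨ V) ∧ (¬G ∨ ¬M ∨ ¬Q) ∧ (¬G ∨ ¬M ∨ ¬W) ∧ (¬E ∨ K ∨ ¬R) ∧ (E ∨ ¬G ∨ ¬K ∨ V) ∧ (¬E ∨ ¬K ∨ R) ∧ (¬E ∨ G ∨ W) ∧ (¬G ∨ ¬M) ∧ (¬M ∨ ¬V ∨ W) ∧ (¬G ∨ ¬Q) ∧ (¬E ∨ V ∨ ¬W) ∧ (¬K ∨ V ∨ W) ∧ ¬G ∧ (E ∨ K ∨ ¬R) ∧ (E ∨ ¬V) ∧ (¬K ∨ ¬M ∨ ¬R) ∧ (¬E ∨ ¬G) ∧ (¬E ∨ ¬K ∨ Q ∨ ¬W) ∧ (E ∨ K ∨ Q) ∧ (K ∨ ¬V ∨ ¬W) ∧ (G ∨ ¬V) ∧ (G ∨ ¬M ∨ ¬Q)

Unit clause (¬G) forces G = False.
In (G ∨ ¬V) only ¬V is left, so V = False.
Set Q = False.
Try W = False:
  (¬E ∨ G ∨ W) forces E = False.
  (¬K ∨ V ∨ W) forces K = False.
  clause (E ∨ K ∨ Q) is falsified — backtrack.
So W = True.
  then (¬E ∨ V ∨ ¬W) forces E = False.
  then (E ∨ K ∨ Q) forces K = True.
Set M = False.
Set R = True.
All clauses satisfied.

Q=F; W=T; M=F; K=T; R=T; E=F; V=F; G=F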